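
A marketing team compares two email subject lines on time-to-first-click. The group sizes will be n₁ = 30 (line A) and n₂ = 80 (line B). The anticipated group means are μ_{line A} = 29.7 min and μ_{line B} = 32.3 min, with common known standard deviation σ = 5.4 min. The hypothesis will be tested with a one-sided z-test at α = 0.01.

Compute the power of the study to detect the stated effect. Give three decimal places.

Power ≈ 0.469

Standardized effect: d = |μ_{line A} − μ_{line B}| / σ = |29.7 − 32.3| / 5.4 = 0.4815
Noncentrality parameter: δ = d / √(1/n₁ + 1/n₂) = 0.4815 / √(1/30 + 1/80) = 2.2490
One-sided α = 0.01 → critical value z_{0.01} = 2.326.
Power = P(Z > 2.326 − δ) = Φ(-0.077) = 0.4692.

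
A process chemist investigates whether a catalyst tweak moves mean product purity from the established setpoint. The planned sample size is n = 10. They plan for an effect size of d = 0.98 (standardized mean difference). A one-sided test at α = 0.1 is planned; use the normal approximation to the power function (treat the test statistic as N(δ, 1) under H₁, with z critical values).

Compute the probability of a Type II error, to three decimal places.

β ≈ 0.035

Noncentrality parameter: δ = d·√n = 0.98 × √10 = 3.0990
One-sided α = 0.1 → critical value z_{0.1} = 1.282.
Power = Φ(δ − 1.282) = Φ(1.817) = 0.9654.
Type II error: β = 1 − power = 1 − 0.9654 = 0.0346.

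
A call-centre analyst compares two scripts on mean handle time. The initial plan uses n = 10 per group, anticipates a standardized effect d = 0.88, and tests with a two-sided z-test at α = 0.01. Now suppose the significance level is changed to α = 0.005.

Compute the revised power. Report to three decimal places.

Power ≈ 0.201

δ = d·√(n/2) = 0.88 × √(10/2) = 1.9677 (unchanged). New critical value: z_{0.0025} = 2.807.
Revised power = Φ(δ − 2.807) + Φ(−δ − 2.807) = Φ(-0.839) + Φ(-4.775) = 0.2007 + 0.0000 = 0.2007.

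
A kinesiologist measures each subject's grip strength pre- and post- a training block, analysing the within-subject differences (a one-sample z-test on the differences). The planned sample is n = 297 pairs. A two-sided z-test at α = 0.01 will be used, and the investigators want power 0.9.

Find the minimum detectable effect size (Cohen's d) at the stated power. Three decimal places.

d ≈ 0.224

Need Φ(δ − 2.576) = 0.9, so δ = 2.576 + 1.282 = 3.857.
(Lower-tail contribution to power is negligible for δ > 0.)
δ = d·√n ⇒ d = δ/√n = 3.857/√297 = 0.2238.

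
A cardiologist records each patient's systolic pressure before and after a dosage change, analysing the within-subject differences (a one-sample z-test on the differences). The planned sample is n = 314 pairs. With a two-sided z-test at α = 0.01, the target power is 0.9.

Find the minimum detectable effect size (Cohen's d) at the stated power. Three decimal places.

d ≈ 0.218

Required noncentrality: δ = z_{0.005} + z_{0.10} = 2.576 + 1.282 = 3.857.
(The second rejection-region term Φ(−δ − z_{α/2}) is negligible and dropped.)
δ = d·√n ⇒ d = δ/√n = 3.857/√314 = 0.2177.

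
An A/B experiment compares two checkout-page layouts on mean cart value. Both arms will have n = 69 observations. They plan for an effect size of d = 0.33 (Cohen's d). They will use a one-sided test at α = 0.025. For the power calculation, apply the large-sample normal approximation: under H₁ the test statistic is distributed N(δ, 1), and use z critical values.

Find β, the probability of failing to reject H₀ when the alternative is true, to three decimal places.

Noncentrality parameter: δ = d·√(n/2) = 0.33 × √(69/2) = 1.9383
One-sided α = 0.025 → critical value z_{0.025} = 1.960.
Power = P(Z > 1.960 − δ) = Φ(-0.022) = 0.4914.
Type II error: β = 1 − power = 1 − 0.4914 = 0.5086.

β ≈ 0.509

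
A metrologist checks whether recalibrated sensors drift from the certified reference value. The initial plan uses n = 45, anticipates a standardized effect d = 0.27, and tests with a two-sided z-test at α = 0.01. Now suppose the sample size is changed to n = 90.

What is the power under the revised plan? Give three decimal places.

With n = 90: δ = d·√n = 0.27 × √90 = 2.5614. Critical value z_{0.005} = 2.576.
Revised power = Φ(δ − 2.576) + Φ(−δ − 2.576) = Φ(-0.014) + Φ(-5.137) = 0.4943 + 0.0000 = 0.4943.

Power ≈ 0.494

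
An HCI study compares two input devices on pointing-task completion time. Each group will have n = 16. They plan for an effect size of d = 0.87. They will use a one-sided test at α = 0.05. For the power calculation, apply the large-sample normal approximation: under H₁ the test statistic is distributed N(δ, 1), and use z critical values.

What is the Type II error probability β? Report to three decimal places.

Noncentrality parameter: δ = d·√(n/2) = 0.87 × √(16/2) = 2.4607
Critical value for a one-sided test at α = 0.05: z_α = 1.645.
Power = Φ(δ − 1.645) = Φ(0.816) = 0.7927.
Type II error: β = 1 − power = 1 − 0.7927 = 0.2073.

β ≈ 0.207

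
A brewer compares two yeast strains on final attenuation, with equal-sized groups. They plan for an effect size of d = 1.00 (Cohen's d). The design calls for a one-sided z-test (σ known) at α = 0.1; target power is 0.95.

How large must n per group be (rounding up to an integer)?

For power 0.95 need Φ(δ − z_{0.1}) = 0.95, so δ = z_{0.1} + z_{0.05} = 1.282 + 1.645 = 2.926.
δ = d·√(n/2) ⇒ n = 2(δ/d)² = 2 × (2.926 / 1.00)² = 17.13.
Round up to the next whole unit.

n = 18 per group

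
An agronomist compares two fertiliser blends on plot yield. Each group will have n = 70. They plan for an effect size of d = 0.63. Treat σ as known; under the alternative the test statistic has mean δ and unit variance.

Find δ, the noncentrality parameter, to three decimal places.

δ ≈ 3.727

δ = d·√(n/2) = 0.63 × √(70/2) = 3.7271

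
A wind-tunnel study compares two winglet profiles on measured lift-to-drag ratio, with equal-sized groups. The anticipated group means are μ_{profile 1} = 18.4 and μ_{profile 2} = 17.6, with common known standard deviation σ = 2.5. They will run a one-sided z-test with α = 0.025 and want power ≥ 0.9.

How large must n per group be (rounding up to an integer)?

Standardized effect: d = |μ_{profile 1} − μ_{profile 2}| / σ = |18.4 − 17.6| / 2.5 = 0.3200
For power 0.9 need Φ(δ − z_{0.025}) = 0.9, so δ = z_{0.025} + z_{0.10} = 1.960 + 1.282 = 3.242.
δ = d·√(n/2) ⇒ n = 2(δ/d)² = 2 × (3.242 / 0.3200)² = 205.22.
Rounding up, n = 206 per group.

n = 206 per group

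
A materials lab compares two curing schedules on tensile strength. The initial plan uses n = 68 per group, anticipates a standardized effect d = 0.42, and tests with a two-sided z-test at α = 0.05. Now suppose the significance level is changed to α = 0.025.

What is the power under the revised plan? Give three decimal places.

δ = d·√(n/2) = 0.42 × √(68/2) = 2.4490 (unchanged). New critical value: z_{0.0125} = 2.241.
Revised power = Φ(δ − 2.241) + Φ(−δ − 2.241) = Φ(0.208) + Φ(-4.690) = 0.5822 + 0.0000 = 0.5822.

Power ≈ 0.582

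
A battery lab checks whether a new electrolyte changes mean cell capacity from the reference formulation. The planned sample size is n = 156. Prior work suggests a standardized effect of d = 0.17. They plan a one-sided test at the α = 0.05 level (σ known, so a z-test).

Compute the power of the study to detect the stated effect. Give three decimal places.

Noncentrality parameter: δ = d·√n = 0.17 × √156 = 2.1233
One-sided α = 0.05 → critical value z_{0.05} = 1.645.
Power = P(Z > 1.645 − δ) = Φ(0.478) = 0.6838.

Power ≈ 0.684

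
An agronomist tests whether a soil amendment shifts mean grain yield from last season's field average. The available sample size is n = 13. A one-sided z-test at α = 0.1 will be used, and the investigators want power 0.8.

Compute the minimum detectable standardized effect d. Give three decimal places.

d ≈ 0.589

Required noncentrality: δ = z_{0.1} + z_{0.20} = 1.282 + 0.842 = 2.123.
δ = d·√n ⇒ d = δ/√n = 2.123/√13 = 0.5889.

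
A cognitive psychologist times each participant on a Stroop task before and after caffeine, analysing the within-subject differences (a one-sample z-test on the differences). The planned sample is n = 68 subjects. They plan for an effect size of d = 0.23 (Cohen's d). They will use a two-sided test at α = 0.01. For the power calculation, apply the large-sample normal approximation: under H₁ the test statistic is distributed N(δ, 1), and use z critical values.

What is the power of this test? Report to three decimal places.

Noncentrality parameter: λ = d·√n = 0.23 × √68 = 1.8966
Two-sided α = 0.01 → critical value z_{0.005} = 2.576.
Power = Φ(λ − 2.576) + Φ(−λ − 2.576) = Φ(-0.679) + Φ(-4.472) = 0.2485 + 0.0000 = 0.2485.

Power ≈ 0.249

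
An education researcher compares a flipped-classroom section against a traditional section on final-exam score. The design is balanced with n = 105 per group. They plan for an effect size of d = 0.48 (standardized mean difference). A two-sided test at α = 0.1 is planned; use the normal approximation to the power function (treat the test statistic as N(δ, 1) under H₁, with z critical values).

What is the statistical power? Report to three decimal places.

Noncentrality parameter: δ = d·√(n/2) = 0.48 × √(105/2) = 3.4779
Critical value for a two-sided test at α = 0.1: z_{α/2} = 1.645.
Power = Φ(δ − 1.645) + Φ(−δ − 1.645) = Φ(1.833) + Φ(-5.123) = 0.9666 + 0.0000 = 0.9666.

Power ≈ 0.967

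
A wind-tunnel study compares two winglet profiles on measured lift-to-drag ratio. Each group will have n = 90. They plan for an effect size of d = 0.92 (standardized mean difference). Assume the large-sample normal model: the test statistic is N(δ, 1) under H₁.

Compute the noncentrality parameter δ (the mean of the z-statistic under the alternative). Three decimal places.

δ ≈ 6.172

The noncentrality parameter scales effect size by the design's sample-size factor: δ = d·√(n/2) = 0.92 × √(90/2) = 6.1715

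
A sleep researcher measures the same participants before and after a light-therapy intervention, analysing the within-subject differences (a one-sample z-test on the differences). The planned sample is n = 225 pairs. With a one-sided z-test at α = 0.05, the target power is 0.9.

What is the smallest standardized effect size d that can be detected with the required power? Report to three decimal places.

d ≈ 0.195

Required noncentrality: δ = z_{0.05} + z_{0.10} = 1.645 + 1.282 = 2.926.
δ = d·√n ⇒ d = δ/√n = 2.926/√225 = 0.1951.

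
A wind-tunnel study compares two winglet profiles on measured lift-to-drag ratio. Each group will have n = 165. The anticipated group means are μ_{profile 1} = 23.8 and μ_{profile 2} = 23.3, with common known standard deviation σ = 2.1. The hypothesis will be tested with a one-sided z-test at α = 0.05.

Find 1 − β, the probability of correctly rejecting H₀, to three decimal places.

Power ≈ 0.698

Standardized effect: d = |μ_{profile 1} − μ_{profile 2}| / σ = |23.8 − 23.3| / 2.1 = 0.2381
Noncentrality parameter: δ = d·√(n/2) = 0.2381 × √(165/2) = 2.1626
One-sided α = 0.05 → critical value z_{0.05} = 1.645.
Power = Φ(δ − 1.645) = Φ(0.518) = 0.6977.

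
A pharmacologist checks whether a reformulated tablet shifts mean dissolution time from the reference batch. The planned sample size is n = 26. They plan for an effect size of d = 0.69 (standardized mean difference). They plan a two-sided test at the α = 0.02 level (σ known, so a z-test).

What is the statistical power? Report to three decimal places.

Power ≈ 0.883

Noncentrality parameter: δ = d·√n = 0.69 × √26 = 3.5183
Critical value for a two-sided test at α = 0.02: z_{α/2} = 2.326.
Power = Φ(δ − 2.326) + Φ(−δ − 2.326) = Φ(1.192) + Φ(-5.845) = 0.8834 + 0.0000 = 0.8834.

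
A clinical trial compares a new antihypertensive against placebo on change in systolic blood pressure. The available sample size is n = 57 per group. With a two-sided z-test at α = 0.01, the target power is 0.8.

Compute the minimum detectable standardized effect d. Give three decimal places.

d ≈ 0.640

Required noncentrality: δ = z_{0.005} + z_{0.20} = 2.576 + 0.842 = 3.417.
(The second rejection-region term Φ(−δ − z_{α/2}) is negligible and dropped.)
δ = d·√(n/2) ⇒ d = δ/√(n/2) = 3.417/√(57/2) = 0.6401.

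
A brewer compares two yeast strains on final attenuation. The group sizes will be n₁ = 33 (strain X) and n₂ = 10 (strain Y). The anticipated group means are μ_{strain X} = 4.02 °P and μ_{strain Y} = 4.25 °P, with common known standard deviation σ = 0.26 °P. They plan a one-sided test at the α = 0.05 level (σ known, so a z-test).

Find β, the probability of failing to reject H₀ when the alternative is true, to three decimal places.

β ≈ 0.210

Standardized effect: d = |μ_{strain X} − μ_{strain Y}| / σ = |4.02 − 4.25| / 0.26 = 0.8846
Noncentrality parameter: λ = d / √(1/n₁ + 1/n₂) = 0.8846 / √(1/33 + 1/10) = 2.4506
Critical value for a one-sided test at α = 0.05: z_α = 1.645.
Power = P(Z > 1.645 − λ) = Φ(0.806) = 0.7898.
Type II error: β = 1 − power = 1 − 0.7898 = 0.2102.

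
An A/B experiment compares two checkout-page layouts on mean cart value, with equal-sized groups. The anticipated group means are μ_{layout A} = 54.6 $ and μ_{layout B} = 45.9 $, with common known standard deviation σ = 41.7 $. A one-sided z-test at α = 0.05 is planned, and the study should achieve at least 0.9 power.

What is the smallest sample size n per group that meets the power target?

Standardized effect: d = |μ_{layout A} − μ_{layout B}| / σ = |54.6 − 45.9| / 41.7 = 0.2086
Set Φ(δ − 1.645) = 0.9; then δ − 1.645 = Φ⁻¹(0.9) = 1.282, giving δ = 2.926.
δ = d·√(n/2) ⇒ n = 2(δ/d)² = 2 × (2.926 / 0.2086)² = 393.49.
Round up to the next whole unit.

n = 394 per group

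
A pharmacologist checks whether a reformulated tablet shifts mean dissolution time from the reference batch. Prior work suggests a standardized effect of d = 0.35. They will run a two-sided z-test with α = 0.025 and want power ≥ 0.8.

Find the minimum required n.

For power 0.8 need Φ(δ − z_{0.0125}) = 0.8, so δ = z_{0.0125} + z_{0.20} = 2.241 + 0.842 = 3.083.
(For δ > 0 the lower-tail rejection region contributes negligibly to power, so the one-term inversion is standard.)
δ = d·√n ⇒ n = (δ/d)² = (3.083 / 0.35)² = 77.59.
Round up to the next whole unit.

n = 78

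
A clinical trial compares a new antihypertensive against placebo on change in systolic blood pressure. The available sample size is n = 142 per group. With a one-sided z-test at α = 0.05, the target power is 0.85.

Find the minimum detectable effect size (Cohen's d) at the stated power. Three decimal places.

d ≈ 0.318

Required noncentrality: δ = z_{0.05} + z_{0.15} = 1.645 + 1.036 = 2.681.
δ = d·√(n/2) ⇒ d = δ/√(n/2) = 2.681/√(142/2) = 0.3182.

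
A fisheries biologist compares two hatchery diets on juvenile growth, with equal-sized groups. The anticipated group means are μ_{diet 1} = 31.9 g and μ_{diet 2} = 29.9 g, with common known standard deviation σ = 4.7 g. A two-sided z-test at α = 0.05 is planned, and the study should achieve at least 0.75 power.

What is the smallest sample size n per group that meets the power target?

Standardized effect: d = |μ_{diet 1} − μ_{diet 2}| / σ = |31.9 − 29.9| / 4.7 = 0.4255
For power 0.75 need Φ(δ − z_{0.025}) = 0.75, so δ = z_{0.025} + z_{0.25} = 1.960 + 0.674 = 2.634.
(Ignoring the negligible lower-tail rejection probability gives the usual closed-form inversion.)
δ = d·√(n/2) ⇒ n = 2(δ/d)² = 2 × (2.634 / 0.4255)² = 76.66.
Rounding up, n = 77 per group.

n = 77 per group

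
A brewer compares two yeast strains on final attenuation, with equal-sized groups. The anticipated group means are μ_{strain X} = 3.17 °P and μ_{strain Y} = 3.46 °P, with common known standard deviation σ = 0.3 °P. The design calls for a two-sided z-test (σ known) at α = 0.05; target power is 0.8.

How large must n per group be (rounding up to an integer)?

n = 17 per group

Standardized effect: d = |μ_{strain X} − μ_{strain Y}| / σ = |3.17 − 3.46| / 0.3 = 0.9667
For power 0.8 need Φ(δ − z_{0.025}) = 0.8, so δ = z_{0.025} + z_{0.20} = 1.960 + 0.842 = 2.802.
(Ignoring the negligible lower-tail rejection probability gives the usual closed-form inversion.)
δ = d·√(n/2) ⇒ n = 2(δ/d)² = 2 × (2.802 / 0.9667)² = 16.80.
Rounding up, n = 17 per group.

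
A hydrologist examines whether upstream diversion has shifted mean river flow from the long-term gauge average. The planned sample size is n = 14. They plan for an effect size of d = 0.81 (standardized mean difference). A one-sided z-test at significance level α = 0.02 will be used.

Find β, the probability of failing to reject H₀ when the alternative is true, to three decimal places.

β ≈ 0.164

Noncentrality parameter: δ = d·√n = 0.81 × √14 = 3.0307
Critical value for a one-sided test at α = 0.02: z_α = 2.054.
Power = Φ(δ − 2.054) = Φ(0.977) = 0.8357.
Type II error: β = 1 − power = 1 − 0.8357 = 0.1643.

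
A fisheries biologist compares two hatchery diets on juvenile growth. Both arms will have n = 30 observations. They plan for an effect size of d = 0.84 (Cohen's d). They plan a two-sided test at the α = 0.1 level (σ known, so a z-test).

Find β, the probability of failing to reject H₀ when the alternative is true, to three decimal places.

Noncentrality parameter: δ = d·√(n/2) = 0.84 × √(30/2) = 3.2533
Critical value for a two-sided test at α = 0.1: z_{α/2} = 1.645.
Power = Φ(δ − 1.645) + Φ(−δ − 1.645) = Φ(1.608) + Φ(-4.898) = 0.9461 + 0.0000 = 0.9461.
Type II error: β = 1 − power = 1 − 0.9461 = 0.0539.

β ≈ 0.054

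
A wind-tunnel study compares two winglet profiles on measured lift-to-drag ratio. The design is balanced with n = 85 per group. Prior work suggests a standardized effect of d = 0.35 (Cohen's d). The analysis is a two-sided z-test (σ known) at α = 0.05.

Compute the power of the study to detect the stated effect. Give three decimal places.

Power ≈ 0.626

Noncentrality parameter: δ = d·√(n/2) = 0.35 × √(85/2) = 2.2817
Critical value for a two-sided test at α = 0.05: z_{α/2} = 1.960.
Power = Φ(δ − 1.960) + Φ(−δ − 1.960) = Φ(0.322) + Φ(-4.242) = 0.6262 + 0.0000 = 0.6262.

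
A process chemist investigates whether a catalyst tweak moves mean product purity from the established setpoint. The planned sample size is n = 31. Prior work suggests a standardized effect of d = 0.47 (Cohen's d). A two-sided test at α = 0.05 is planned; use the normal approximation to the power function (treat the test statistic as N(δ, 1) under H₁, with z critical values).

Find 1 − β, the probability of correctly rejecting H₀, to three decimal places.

Noncentrality parameter: δ = d·√n = 0.47 × √31 = 2.6168
Two-sided α = 0.05 → critical value z_{0.025} = 1.960.
Power = Φ(δ − 1.960) + Φ(−δ − 1.960) = Φ(0.657) + Φ(-4.577) = 0.7444 + 0.0000 = 0.7444.

Power ≈ 0.744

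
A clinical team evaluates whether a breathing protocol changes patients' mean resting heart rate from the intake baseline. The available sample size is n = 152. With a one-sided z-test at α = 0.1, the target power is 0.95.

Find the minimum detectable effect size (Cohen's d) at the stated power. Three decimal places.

d ≈ 0.237

Need Φ(δ − 1.282) = 0.95, so δ = 1.282 + 1.645 = 2.926.
δ = d·√n ⇒ d = δ/√n = 2.926/√152 = 0.2374.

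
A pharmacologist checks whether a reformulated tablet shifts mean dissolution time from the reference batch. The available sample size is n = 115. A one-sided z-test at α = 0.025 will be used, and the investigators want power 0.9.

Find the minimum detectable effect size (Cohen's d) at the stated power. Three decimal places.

Required noncentrality: δ = z_{0.025} + z_{0.10} = 1.960 + 1.282 = 3.242.
δ = d·√n ⇒ d = δ/√n = 3.242/√115 = 0.3023.

d ≈ 0.302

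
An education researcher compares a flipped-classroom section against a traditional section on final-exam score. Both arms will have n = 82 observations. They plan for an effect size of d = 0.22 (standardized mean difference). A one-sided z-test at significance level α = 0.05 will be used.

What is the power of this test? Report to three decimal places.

Noncentrality parameter: δ = d·√(n/2) = 0.22 × √(82/2) = 1.4087
Critical value for a one-sided test at α = 0.05: z_α = 1.645.
Power = P(Z > 1.645 − δ) = Φ(-0.236) = 0.4067.

Power ≈ 0.407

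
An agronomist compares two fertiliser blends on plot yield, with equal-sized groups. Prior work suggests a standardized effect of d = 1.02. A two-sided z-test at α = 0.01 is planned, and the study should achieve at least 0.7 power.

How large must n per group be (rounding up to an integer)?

Set Φ(δ − 2.576) = 0.7; then δ − 2.576 = Φ⁻¹(0.7) = 0.524, giving δ = 3.100.
(The Φ(−δ − z_{α/2}) term is vanishingly small for δ > 0 and is dropped in the standard sample-size formula.)
δ = d·√(n/2) ⇒ n = 2(δ/d)² = 2 × (3.100 / 1.02)² = 18.48.
Rounding up, n = 19 per group.

n = 19 per group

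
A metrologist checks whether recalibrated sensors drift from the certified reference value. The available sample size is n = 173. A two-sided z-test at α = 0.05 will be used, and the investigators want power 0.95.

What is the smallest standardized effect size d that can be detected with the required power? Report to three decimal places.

d ≈ 0.274

Required noncentrality: δ = z_{0.025} + z_{0.05} = 1.960 + 1.645 = 3.605.
(The second rejection-region term Φ(−δ − z_{α/2}) is negligible and dropped.)
δ = d·√n ⇒ d = δ/√n = 3.605/√173 = 0.2741.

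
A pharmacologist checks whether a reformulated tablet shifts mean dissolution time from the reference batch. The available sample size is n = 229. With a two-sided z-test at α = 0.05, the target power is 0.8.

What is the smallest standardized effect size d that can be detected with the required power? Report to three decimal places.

Required noncentrality: δ = z_{0.025} + z_{0.20} = 1.960 + 0.842 = 2.802.
(The second rejection-region term Φ(−δ − z_{α/2}) is negligible and dropped.)
δ = d·√n ⇒ d = δ/√n = 2.802/√229 = 0.1851.

d ≈ 0.185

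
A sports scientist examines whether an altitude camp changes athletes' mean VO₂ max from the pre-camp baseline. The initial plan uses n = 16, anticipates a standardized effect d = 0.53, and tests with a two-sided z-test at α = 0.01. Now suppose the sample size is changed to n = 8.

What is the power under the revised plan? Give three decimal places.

Power ≈ 0.141

With n = 8: δ = d·√n = 0.53 × √8 = 1.4991. Critical value z_{0.005} = 2.576.
Revised power = Φ(δ − 2.576) + Φ(−δ − 2.576) = Φ(-1.077) + Φ(-4.075) = 0.1408 + 0.0000 = 0.1408.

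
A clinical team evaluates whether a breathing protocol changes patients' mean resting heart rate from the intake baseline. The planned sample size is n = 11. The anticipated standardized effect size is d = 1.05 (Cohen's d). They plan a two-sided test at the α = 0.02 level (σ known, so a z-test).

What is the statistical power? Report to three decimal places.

Power ≈ 0.876

Noncentrality parameter: δ = d·√n = 1.05 × √11 = 3.4825
Two-sided α = 0.02 → critical value z_{0.01} = 2.326.
Power = Φ(δ − 2.326) + Φ(−δ − 2.326) = Φ(1.156) + Φ(-5.809) = 0.8762 + 0.0000 = 0.8762.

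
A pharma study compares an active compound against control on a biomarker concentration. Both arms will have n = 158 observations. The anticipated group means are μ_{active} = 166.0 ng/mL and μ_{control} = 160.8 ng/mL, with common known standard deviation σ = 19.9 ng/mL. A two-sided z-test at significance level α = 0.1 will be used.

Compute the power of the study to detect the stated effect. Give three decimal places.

Standardized effect: d = |μ_{active} − μ_{control}| / σ = |166.0 − 160.8| / 19.9 = 0.2613
Noncentrality parameter: δ = d·√(n/2) = 0.2613 × √(158/2) = 2.3225
Two-sided α = 0.1 → critical value z_{0.05} = 1.645.
Power = Φ(δ − 1.645) + Φ(−δ − 1.645) = Φ(0.678) + Φ(-3.967) = 0.7510 + 0.0000 = 0.7511.

Power ≈ 0.751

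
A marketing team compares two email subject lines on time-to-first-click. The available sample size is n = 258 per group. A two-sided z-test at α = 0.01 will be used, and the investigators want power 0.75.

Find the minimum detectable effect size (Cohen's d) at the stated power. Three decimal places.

d ≈ 0.286

Need Φ(δ − 2.576) = 0.75, so δ = 2.576 + 0.674 = 3.250.
(Lower-tail contribution to power is negligible for δ > 0.)
δ = d·√(n/2) ⇒ d = δ/√(n/2) = 3.250/√(258/2) = 0.2862.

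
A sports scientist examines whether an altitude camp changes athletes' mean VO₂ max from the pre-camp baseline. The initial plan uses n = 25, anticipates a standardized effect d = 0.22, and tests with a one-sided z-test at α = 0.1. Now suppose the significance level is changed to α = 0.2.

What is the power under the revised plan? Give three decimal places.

δ = d·√n = 0.22 × √25 = 1.1000 (unchanged). New critical value: z_{0.2} = 0.842.
Revised power = P(Z > 0.842 − δ) = Φ(0.258) = 0.6019.

Power ≈ 0.602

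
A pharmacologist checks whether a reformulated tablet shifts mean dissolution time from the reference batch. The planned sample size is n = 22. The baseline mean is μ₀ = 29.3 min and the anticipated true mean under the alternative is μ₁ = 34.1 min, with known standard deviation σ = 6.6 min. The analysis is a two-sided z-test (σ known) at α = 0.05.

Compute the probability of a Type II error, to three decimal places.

Standardized effect: d = |μ₁ − μ₀| / σ = |34.1 − 29.3| / 6.6 = 0.7273
Noncentrality parameter: δ = d·√n = 0.7273 × √22 = 3.4112
Two-sided α = 0.05 → critical value z_{0.025} = 1.960.
Power = Φ(δ − 1.960) + Φ(−δ − 1.960) = Φ(1.451) + Φ(-5.371) = 0.9266 + 0.0000 = 0.9266.
Type II error: β = 1 − power = 1 − 0.9266 = 0.0734.

β ≈ 0.073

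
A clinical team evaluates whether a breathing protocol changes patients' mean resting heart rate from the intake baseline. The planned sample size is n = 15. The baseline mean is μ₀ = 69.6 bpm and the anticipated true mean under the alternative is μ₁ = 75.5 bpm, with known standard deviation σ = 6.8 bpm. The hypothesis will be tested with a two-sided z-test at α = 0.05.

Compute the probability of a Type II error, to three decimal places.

Standardized effect: d = |μ₁ − μ₀| / σ = |75.5 − 69.6| / 6.8 = 0.8676
Noncentrality parameter: δ = d·√n = 0.8676 × √15 = 3.3604
Critical value for a two-sided test at α = 0.05: z_{α/2} = 1.960.
Power = Φ(δ − 1.960) + Φ(−δ − 1.960) = Φ(1.400) + Φ(-5.320) = 0.9193 + 0.0000 = 0.9193.
Type II error: β = 1 − power = 1 − 0.9193 = 0.0807.

β ≈ 0.081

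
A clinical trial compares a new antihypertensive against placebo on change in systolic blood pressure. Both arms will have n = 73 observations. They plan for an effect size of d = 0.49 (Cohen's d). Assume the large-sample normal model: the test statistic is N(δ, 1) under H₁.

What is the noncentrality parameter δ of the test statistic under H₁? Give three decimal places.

The noncentrality parameter scales effect size by the design's sample-size factor: δ = d·√(n/2) = 0.49 × √(73/2) = 2.9603

δ ≈ 2.960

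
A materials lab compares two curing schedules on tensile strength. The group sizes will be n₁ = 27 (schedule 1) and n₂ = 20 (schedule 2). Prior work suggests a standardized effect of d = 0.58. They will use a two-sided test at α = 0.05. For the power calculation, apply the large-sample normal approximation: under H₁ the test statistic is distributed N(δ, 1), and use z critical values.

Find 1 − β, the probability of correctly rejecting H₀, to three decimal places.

Power ≈ 0.502

Noncentrality parameter: δ = d / √(1/n₁ + 1/n₂) = 0.58 / √(1/27 + 1/20) = 1.9660
Two-sided α = 0.05 → critical value z_{0.025} = 1.960.
Power = Φ(δ − 1.960) + Φ(−δ − 1.960) = Φ(0.006) + Φ(-3.926) = 0.5024 + 0.0000 = 0.5024.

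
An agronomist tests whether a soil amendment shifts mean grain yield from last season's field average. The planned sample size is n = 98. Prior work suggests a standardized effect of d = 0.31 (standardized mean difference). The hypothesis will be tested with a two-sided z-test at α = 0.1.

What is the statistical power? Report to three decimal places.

Power ≈ 0.923

Noncentrality parameter: δ = d·√n = 0.31 × √98 = 3.0688
Critical value for a two-sided test at α = 0.1: z_{α/2} = 1.645.
Power = Φ(δ − 1.645) + Φ(−δ − 1.645) = Φ(1.424) + Φ(-4.714) = 0.9228 + 0.0000 = 0.9228.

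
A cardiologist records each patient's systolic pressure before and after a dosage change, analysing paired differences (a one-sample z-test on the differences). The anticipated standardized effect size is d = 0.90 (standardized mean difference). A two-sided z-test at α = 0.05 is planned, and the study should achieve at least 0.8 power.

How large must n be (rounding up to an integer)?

Set Φ(δ − 1.960) = 0.8; then δ − 1.960 = Φ⁻¹(0.8) = 0.842, giving δ = 2.802.
(The Φ(−δ − z_{α/2}) term is vanishingly small for δ > 0 and is dropped in the standard sample-size formula.)
δ = d·√n ⇒ n = (δ/d)² = (2.802 / 0.90)² = 9.69.
Rounding up, n = 10.

n = 10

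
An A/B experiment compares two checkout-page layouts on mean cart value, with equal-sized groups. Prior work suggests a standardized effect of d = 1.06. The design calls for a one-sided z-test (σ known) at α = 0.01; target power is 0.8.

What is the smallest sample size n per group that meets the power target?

n = 18 per group

For power 0.8 need Φ(δ − z_{0.01}) = 0.8, so δ = z_{0.01} + z_{0.20} = 2.326 + 0.842 = 3.168.
δ = d·√(n/2) ⇒ n = 2(δ/d)² = 2 × (3.168 / 1.06)² = 17.86.
Rounding up, n = 18 per group.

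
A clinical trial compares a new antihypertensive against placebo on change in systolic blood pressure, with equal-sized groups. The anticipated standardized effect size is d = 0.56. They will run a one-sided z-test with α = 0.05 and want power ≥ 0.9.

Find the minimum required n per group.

n = 55 per group

For power 0.9 need Φ(δ − z_{0.05}) = 0.9, so δ = z_{0.05} + z_{0.10} = 1.645 + 1.282 = 2.926.
δ = d·√(n/2) ⇒ n = 2(δ/d)² = 2 × (2.926 / 0.56)² = 54.62.
Round up to the next whole unit.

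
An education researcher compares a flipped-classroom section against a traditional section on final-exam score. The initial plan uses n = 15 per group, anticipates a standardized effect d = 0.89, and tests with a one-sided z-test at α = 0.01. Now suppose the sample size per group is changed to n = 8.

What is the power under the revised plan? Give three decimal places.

With n = 8 per group: δ = d·√(n/2) = 0.89 × √(8/2) = 1.7800. Critical value z_{0.01} = 2.326.
Revised power = P(Z > 2.326 − δ) = Φ(-0.546) = 0.2924.

Power ≈ 0.292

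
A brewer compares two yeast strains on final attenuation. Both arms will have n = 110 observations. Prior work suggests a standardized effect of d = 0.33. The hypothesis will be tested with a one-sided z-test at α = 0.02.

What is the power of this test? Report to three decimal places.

Noncentrality parameter: λ = d·√(n/2) = 0.33 × √(110/2) = 2.4473
Critical value for a one-sided test at α = 0.02: z_α = 2.054.
Power = Φ(λ − 2.054) = Φ(0.394) = 0.6531.

Power ≈ 0.653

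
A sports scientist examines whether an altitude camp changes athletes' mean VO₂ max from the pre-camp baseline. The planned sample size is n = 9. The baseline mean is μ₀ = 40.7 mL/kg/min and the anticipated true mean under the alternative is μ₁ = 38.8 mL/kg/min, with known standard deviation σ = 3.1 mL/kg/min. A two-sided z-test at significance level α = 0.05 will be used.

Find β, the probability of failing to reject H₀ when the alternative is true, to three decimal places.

β ≈ 0.548

Standardized effect: d = |μ₁ − μ₀| / σ = |38.8 − 40.7| / 3.1 = 0.6129
Noncentrality parameter: λ = d·√n = 0.6129 × √9 = 1.8387
Two-sided α = 0.05 → critical value z_{0.025} = 1.960.
Power = Φ(λ − 1.960) + Φ(−λ − 1.960) = Φ(-0.121) + Φ(-3.799) = 0.4517 + 0.0001 = 0.4518.
Type II error: β = 1 − power = 1 − 0.4518 = 0.5482.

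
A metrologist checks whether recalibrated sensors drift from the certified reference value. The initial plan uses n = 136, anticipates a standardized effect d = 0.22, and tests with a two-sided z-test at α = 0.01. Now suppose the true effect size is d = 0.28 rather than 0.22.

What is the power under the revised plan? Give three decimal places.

With d = 0.28: δ = d·√n = 0.28 × √136 = 3.2653. Critical value z_{0.005} = 2.576.
Revised power = Φ(δ − 2.576) + Φ(−δ − 2.576) = Φ(0.690) + Φ(-5.841) = 0.7547 + 0.0000 = 0.7547.

Power ≈ 0.755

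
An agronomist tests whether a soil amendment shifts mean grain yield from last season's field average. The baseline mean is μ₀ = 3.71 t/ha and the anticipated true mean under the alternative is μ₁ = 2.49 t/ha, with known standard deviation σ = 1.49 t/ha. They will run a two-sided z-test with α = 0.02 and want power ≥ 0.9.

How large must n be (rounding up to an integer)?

n = 20

Standardized effect: d = |μ₁ − μ₀| / σ = |2.49 − 3.71| / 1.49 = 0.8188
For power 0.9 need Φ(δ − z_{0.01}) = 0.9, so δ = z_{0.01} + z_{0.10} = 2.326 + 1.282 = 3.608.
(The Φ(−δ − z_{α/2}) term is vanishingly small for δ > 0 and is dropped in the standard sample-size formula.)
δ = d·√n ⇒ n = (δ/d)² = (3.608 / 0.8188)² = 19.42.
Rounding up, n = 20.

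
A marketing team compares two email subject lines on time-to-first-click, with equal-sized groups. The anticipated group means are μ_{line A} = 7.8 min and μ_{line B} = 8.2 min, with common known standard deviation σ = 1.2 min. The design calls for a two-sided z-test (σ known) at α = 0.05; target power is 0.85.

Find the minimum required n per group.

n = 162 per group

Standardized effect: d = |μ_{line A} − μ_{line B}| / σ = |7.8 − 8.2| / 1.2 = 0.3333
For power 0.85 need Φ(δ − z_{0.025}) = 0.85, so δ = z_{0.025} + z_{0.15} = 1.960 + 1.036 = 2.996.
(The Φ(−δ − z_{α/2}) term is vanishingly small for δ > 0 and is dropped in the standard sample-size formula.)
δ = d·√(n/2) ⇒ n = 2(δ/d)² = 2 × (2.996 / 0.3333)² = 161.61.
Rounding up, n = 162 per group.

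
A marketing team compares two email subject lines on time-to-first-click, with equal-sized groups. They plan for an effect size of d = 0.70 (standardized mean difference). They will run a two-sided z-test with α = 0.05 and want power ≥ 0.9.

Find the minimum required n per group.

n = 43 per group

For power 0.9 need Φ(δ − z_{0.025}) = 0.9, so δ = z_{0.025} + z_{0.10} = 1.960 + 1.282 = 3.242.
(The Φ(−δ − z_{α/2}) term is vanishingly small for δ > 0 and is dropped in the standard sample-size formula.)
δ = d·√(n/2) ⇒ n = 2(δ/d)² = 2 × (3.242 / 0.70)² = 42.89.
Rounding up, n = 43 per group.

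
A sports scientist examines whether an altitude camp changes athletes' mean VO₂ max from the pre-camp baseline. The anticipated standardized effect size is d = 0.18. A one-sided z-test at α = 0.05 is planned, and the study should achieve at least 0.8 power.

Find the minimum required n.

For power 0.8 need Φ(δ − z_{0.05}) = 0.8, so δ = z_{0.05} + z_{0.20} = 1.645 + 0.842 = 2.486.
δ = d·√n ⇒ n = (δ/d)² = (2.486 / 0.18)² = 190.82.
Round up to the next whole unit.

n = 191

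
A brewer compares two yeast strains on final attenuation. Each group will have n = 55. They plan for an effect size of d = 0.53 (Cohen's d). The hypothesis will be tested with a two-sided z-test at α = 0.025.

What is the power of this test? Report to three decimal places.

Noncentrality parameter: λ = d·√(n/2) = 0.53 × √(55/2) = 2.7793
Two-sided α = 0.025 → critical value z_{0.0125} = 2.241.
Power = Φ(λ − 2.241) + Φ(−λ − 2.241) = Φ(0.538) + Φ(-5.021) = 0.7047 + 0.0000 = 0.7047.

Power ≈ 0.705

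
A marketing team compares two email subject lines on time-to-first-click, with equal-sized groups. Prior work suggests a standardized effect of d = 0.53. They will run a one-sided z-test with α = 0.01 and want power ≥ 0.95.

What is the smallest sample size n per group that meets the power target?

For power 0.95 need Φ(δ − z_{0.01}) = 0.95, so δ = z_{0.01} + z_{0.05} = 2.326 + 1.645 = 3.971.
δ = d·√(n/2) ⇒ n = 2(δ/d)² = 2 × (3.971 / 0.53)² = 112.29.
Rounding up, n = 113 per group.

n = 113 per group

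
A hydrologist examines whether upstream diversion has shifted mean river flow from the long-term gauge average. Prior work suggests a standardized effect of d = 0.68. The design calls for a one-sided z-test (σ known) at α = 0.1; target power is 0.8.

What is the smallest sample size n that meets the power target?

n = 10

For power 0.8 need Φ(δ − z_{0.1}) = 0.8, so δ = z_{0.1} + z_{0.20} = 1.282 + 0.842 = 2.123.
δ = d·√n ⇒ n = (δ/d)² = (2.123 / 0.68)² = 9.75.
Round up to the next whole unit.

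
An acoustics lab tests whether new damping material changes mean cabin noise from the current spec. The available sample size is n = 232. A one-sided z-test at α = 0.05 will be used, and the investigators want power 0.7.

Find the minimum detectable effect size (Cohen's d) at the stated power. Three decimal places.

d ≈ 0.142

Required noncentrality: δ = z_{0.05} + z_{0.30} = 1.645 + 0.524 = 2.169.
δ = d·√n ⇒ d = δ/√n = 2.169/√232 = 0.1424.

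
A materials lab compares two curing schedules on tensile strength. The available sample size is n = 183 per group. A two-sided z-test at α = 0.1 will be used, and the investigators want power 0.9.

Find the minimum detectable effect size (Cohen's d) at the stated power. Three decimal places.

Need Φ(δ − 1.645) = 0.9, so δ = 1.645 + 1.282 = 2.926.
(The second rejection-region term Φ(−δ − z_{α/2}) is negligible and dropped.)
δ = d·√(n/2) ⇒ d = δ/√(n/2) = 2.926/√(183/2) = 0.3059.

d ≈ 0.306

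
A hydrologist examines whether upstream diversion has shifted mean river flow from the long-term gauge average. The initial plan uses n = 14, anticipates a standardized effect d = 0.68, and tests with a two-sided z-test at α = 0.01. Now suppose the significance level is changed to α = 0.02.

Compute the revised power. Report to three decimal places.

Power ≈ 0.586

δ = d·√n = 0.68 × √14 = 2.5443 (unchanged). New critical value: z_{0.01} = 2.326.
Revised power = Φ(δ − 2.326) + Φ(−δ − 2.326) = Φ(0.218) + Φ(-4.871) = 0.5863 + 0.0000 = 0.5863.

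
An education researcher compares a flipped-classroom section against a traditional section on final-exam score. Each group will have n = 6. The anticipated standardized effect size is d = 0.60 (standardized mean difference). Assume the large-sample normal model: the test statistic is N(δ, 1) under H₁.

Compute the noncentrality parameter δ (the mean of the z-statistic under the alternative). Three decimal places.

δ = d·√(n/2) = 0.60 × √(6/2) = 1.0392

δ ≈ 1.039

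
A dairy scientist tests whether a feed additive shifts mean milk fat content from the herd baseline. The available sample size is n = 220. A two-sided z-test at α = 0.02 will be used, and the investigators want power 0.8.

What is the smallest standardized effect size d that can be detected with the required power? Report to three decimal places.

d ≈ 0.214

Required noncentrality: δ = z_{0.01} + z_{0.20} = 2.326 + 0.842 = 3.168.
(The second rejection-region term Φ(−δ − z_{α/2}) is negligible and dropped.)
δ = d·√n ⇒ d = δ/√n = 3.168/√220 = 0.2136.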